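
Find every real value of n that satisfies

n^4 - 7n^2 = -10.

n = -2.2361 or n = -1.4142 or n = 1.4142 or n = 2.2361

Let u = n^2. The equation becomes u^2 - 7u + 10 = 0.
Factor: (u - 2)(u - 5) = 0, so u = 2 or u = 5.
n^2 = 2 gives n = +/-sqrt(2) ~= +/-1.4142.
n^2 = 5 gives n = +/-sqrt(5) ~= +/-2.2361.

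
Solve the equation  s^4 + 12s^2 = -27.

Let u = s^2. The equation becomes u^2 + 12u + 27 = 0.
Factor: (u + 9)(u + 3) = 0, so u = -9 or u = -3.
s^2 = -9 < 0 has no real solution.
s^2 = -3 < 0 has no real solution.

No real solutions.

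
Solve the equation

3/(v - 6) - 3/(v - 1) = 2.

Multiply both sides by (v - 6)(v - 1):
3(v - 1) - 3(v - 6) = 2(v - 6)(v - 1).
Expand and collect terms: 2v^2 - 14v - 3 = 0.
By the quadratic formula, v = (14 +/- sqrt(220)) / 4, so v ~= 7.2081 or v ~= -0.2081.
Neither value makes a denominator zero (v != 6, v != 1), so both are valid.

v = -0.2081 or v = 7.2081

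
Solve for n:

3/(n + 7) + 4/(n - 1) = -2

n = -8.8807 or n = -0.6193

Multiply both sides by (n + 7)(n - 1):
3(n - 1) + 4(n + 7) = -2(n + 7)(n - 1).
Expand and collect terms: -2n^2 - 19n - 11 = 0.
By the quadratic formula, n = (19 +/- sqrt(273)) / -4, so n ~= -8.8807 or n ~= -0.6193.
Neither value makes a denominator zero (n != -7, n != 1), so both are valid.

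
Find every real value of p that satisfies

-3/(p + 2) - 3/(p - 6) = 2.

Multiply both sides by (p + 2)(p - 6):
-3(p - 6) - 3(p + 2) = 2(p + 2)(p - 6).
Expand and collect terms: 2p² - 2p - 36 = 0.
By the quadratic formula, p = (2 ± √292) / 4, so p ≈ 4.772 or p ≈ -3.772.
Neither value makes a denominator zero (p ≠ -2, p ≠ 6), so both are valid.

p = -3.772 or p = 4.772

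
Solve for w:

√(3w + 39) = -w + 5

Square both sides: 3w + 39 = (-w + 5)².
Expand and rearrange: w² - 13w - 14 = 0.
Solving gives w = 14 or w = -1.
Check each candidate in the original equation:
  w = 14: √(81) = 9, while -w + 5 = -9 — extraneous.
  w = -1: √(36) = 6, while -w + 5 = 6 — valid.

w = -1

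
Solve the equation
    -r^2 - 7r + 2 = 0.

Discriminant: (-7)^2 - 4*(-1)*2 = 57.
Quadratic formula: r = (7 +/- sqrt(57)) / (-2).
So r = -sqrt(57)/2 - 7/2 ~= -7.2749 or r = -7/2 + sqrt(57)/2 ~= 0.2749.

r = -7.2749 or r = 0.2749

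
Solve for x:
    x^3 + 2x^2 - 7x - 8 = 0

x = -3.3723 or x = -1 or x = 2.3723

Possible rational roots are divisors of -8. Testing x = -1 gives 0, so (x + 1) is a factor.
Divide: x^3 + 2x^2 - 7x - 8 = (x + 1)(x^2 + x - 8).
Apply the quadratic formula to x^2 + x - 8 = 0: x = (-1 +/- sqrt(33))/2, i.e. x ~= 2.3723 or x ~= -3.3723.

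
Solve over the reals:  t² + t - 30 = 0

Factor: (t - 5)(t + 6) = 0.
So t = 5 or t = -6.

t = -6 or t = 5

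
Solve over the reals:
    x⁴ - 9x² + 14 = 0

Let u = x². The equation becomes u² - 9u + 14 = 0.
Factor: (u - 2)(u - 7) = 0, so u = 2 or u = 7.
x² = 2 gives x = ±√(2) ≈ ±1.4142.
x² = 7 gives x = ±√(7) ≈ ±2.6458.

x = -2.6458 or x = -1.4142 or x = 1.4142 or x = 2.6458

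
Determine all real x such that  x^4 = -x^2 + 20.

x = -2 or x = 2

Let u = x^2. The equation becomes u^2 + u - 20 = 0.
Factor: (u + 5)(u - 4) = 0, so u = -5 or u = 4.
x^2 = -5 < 0 has no real solution.
x^2 = 4 gives x = +/-2.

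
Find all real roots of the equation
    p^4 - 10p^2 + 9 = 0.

Let u = p^2. The equation becomes u^2 - 10u + 9 = 0.
Factor: (u - 9)(u - 1) = 0, so u = 9 or u = 1.
p^2 = 9 gives p = +/-3.
p^2 = 1 gives p = +/-1.

p = -3 or p = -1 or p = 1 or p = 3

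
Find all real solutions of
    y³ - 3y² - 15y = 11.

Rearrange: y³ - 3y² - 15y - 11 = 0.
Possible rational roots are divisors of -11. Testing y = -1 gives 0, so (y + 1) is a factor.
Divide: y³ - 3y² - 15y - 11 = (y + 1)(y² - 4y - 11).
Apply the quadratic formula to y² - 4y - 11 = 0: y = (4 ± √60)/2, i.e. y ≈ 5.873 or y ≈ -1.873.

y = -1.873 or y = -1 or y = 5.873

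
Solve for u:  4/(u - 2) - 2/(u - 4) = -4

u = 1.1492 or u = 4.3508

Multiply both sides by (u - 2)(u - 4):
4(u - 4) - 2(u - 2) = -4(u - 2)(u - 4).
Expand and collect terms: -4u^2 + 22u - 20 = 0.
By the quadratic formula, u = (-22 +/- sqrt(164)) / -8, so u ~= 1.1492 or u ~= 4.3508.
Neither value makes a denominator zero (u != 2, u != 4), so both are valid.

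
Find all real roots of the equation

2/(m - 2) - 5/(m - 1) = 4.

Multiply both sides by (m - 2)(m - 1):
2(m - 1) - 5(m - 2) = 4(m - 2)(m - 1).
Expand and collect terms: 4m^2 - 9m = 0.
Factor or apply the quadratic formula: m = 2.25 or m = 0.
Neither value makes a denominator zero (m != 2, m != 1), so both are valid.

m = 0 or m = 2.25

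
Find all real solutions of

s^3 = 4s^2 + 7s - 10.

Rearrange: s^3 - 4s^2 - 7s + 10 = 0.
Possible rational roots are divisors of 10. Testing s = 1 gives 0, so (s - 1) is a factor.
Divide: s^3 - 4s^2 - 7s + 10 = (s - 1)(s^2 - 3s - 10).
Factor the quadratic: s = 5 or s = -2.

s = -2 or s = 1 or s = 5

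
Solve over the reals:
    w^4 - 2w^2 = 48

w = -2.8284 or w = 2.8284

Let u = w^2. The equation becomes u^2 - 2u - 48 = 0.
Factor: (u + 6)(u - 8) = 0, so u = -6 or u = 8.
w^2 = -6 < 0 has no real solution.
w^2 = 8 gives w = +/-2*sqrt(2) ~= +/-2.8284.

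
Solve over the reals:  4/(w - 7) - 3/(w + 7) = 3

w = -7.918 or w = 8.2513

Multiply both sides by (w - 7)(w + 7):
4(w + 7) - 3(w - 7) = 3(w - 7)(w + 7).
Expand and collect terms: 3w^2 - w - 196 = 0.
By the quadratic formula, w = (1 +/- sqrt(2353)) / 6, so w ~= 8.2513 or w ~= -7.918.
Neither value makes a denominator zero (w != 7, w != -7), so both are valid.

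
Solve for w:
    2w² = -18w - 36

w = -6 or w = -3

Bring every term to one side: 2w² + 18w + 36 = 0.
Factor: 2(w + 6)(w + 3) = 0.
So w = -6 or w = -3.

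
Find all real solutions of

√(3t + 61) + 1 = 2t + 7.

t = 1

Isolate the radical: √(3t + 61) = 2t + 6.
Square both sides: 3t + 61 = (2t + 6)².
Expand and rearrange: 4t² + 21t - 25 = 0.
Solving gives t = 1 or t = -6.25.
Check each candidate in the original equation:
  t = 1: √(64) = 8, while 2t + 6 = 8 — valid.
  t = -6.25: √(42.25) = 6.5, while 2t + 6 = -6.5 — extraneous.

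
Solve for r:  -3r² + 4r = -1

r = -0.2153 or r = 1.5486

Rearrange to standard form: -3r² + 4r + 1 = 0.
Discriminant: (4)² − 4·(-3)·1 = 28.
Quadratic formula: r = (-4 ± √28) / (-6).
So r = 2/3 - √(7)/3 ≈ -0.2153 or r = 2/3 + √(7)/3 ≈ 1.5486.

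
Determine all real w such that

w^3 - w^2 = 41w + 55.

Rearrange: w^3 - w^2 - 41w - 55 = 0.
Possible rational roots are divisors of -55. Testing w = -5 gives 0, so (w + 5) is a factor.
Divide: w^3 - w^2 - 41w - 55 = (w + 5)(w^2 - 6w - 11).
Apply the quadratic formula to w^2 - 6w - 11 = 0: w = (6 +/- sqrt(80))/2, i.e. w ~= 7.4721 or w ~= -1.4721.

w = -5 or w = -1.4721 or w = 7.4721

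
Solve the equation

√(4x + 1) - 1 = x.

x = 0 or x = 2

Isolate the radical: √(4x + 1) = x + 1.
Square both sides: 4x + 1 = (x + 1)².
Expand and rearrange: x² - 2x = 0.
Solving gives x = 2 or x = 0.
Check each candidate in the original equation:
  x = 2: √(9) = 3, while x + 1 = 3 — valid.
  x = 0: √(1) = 1, while x + 1 = 1 — valid.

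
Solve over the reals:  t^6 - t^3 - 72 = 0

Let u = t^3. The equation becomes u^2 - u - 72 = 0.
Factor: (u + 8)(u - 9) = 0, so u = -8 or u = 9.
t^3 = -8 gives t = -2.
t^3 = 9 gives t = (9)^(1/3) ~= 2.0801.

t = -2 or t = 2.0801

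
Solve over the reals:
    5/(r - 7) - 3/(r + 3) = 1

r = -5.124 or r = 11.124

Multiply both sides by (r - 7)(r + 3):
5(r + 3) - 3(r - 7) = (r - 7)(r + 3).
Expand and collect terms: r² - 6r - 57 = 0.
By the quadratic formula, r = (6 ± √264) / 2, so r ≈ 11.124 or r ≈ -5.124.
Neither value makes a denominator zero (r ≠ 7, r ≠ -3), so both are valid.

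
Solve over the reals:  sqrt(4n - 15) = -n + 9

n = 6

Square both sides: 4n - 15 = (-n + 9)^2.
Expand and rearrange: n^2 - 22n + 96 = 0.
Solving gives n = 16 or n = 6.
Check each candidate in the original equation:
  n = 16: sqrt(49) = 7, while -n + 9 = -7 — extraneous.
  n = 6: sqrt(9) = 3, while -n + 9 = 3 — valid.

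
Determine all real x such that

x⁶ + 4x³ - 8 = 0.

x = -1.7613 or x = 1.1355

Let u = x³. The equation becomes u² + 4u - 8 = 0.
By the quadratic formula, u = -2 + 2·√(3) or u = -2·√(3) - 2.
x³ = -2 + 2·√(3) gives x = ∛(-2 + 2·√(3)) ≈ 1.1355.
x³ = -2·√(3) - 2 gives x = -∛(2 + 2·√(3)) ≈ -1.7613.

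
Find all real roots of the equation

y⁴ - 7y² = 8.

Let u = y². The equation becomes u² - 7u - 8 = 0.
Factor: (u + 1)(u - 8) = 0, so u = -1 or u = 8.
y² = -1 < 0 has no real solution.
y² = 8 gives y = ±2·√(2) ≈ ±2.8284.

y = -2.8284 or y = 2.8284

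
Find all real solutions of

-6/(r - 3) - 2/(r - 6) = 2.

Multiply both sides by (r - 3)(r - 6):
-6(r - 6) - 2(r - 3) = 2(r - 3)(r - 6).
Expand and collect terms: 2r^2 - 10r - 6 = 0.
By the quadratic formula, r = (10 +/- sqrt(148)) / 4, so r ~= 5.5414 or r ~= -0.5414.
Neither value makes a denominator zero (r != 3, r != 6), so both are valid.

r = -0.5414 or r = 5.5414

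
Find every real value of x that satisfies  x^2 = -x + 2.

x = -2 or x = 1

Bring every term to one side: x^2 + x - 2 = 0.
Factor: (x - 1)(x + 2) = 0.
So x = 1 or x = -2.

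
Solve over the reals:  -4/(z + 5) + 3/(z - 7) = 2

z = -6.804 or z = 8.304

Multiply both sides by (z + 5)(z - 7):
-4(z - 7) + 3(z + 5) = 2(z + 5)(z - 7).
Expand and collect terms: 2z² - 3z - 113 = 0.
By the quadratic formula, z = (3 ± √913) / 4, so z ≈ 8.304 or z ≈ -6.804.
Neither value makes a denominator zero (z ≠ -5, z ≠ 7), so both are valid.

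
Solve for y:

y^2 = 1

y = -1 or y = 1

Bring every term to one side: y^2 - 1 = 0.
Factor: (y - 1)(y + 1) = 0.
So y = 1 or y = -1.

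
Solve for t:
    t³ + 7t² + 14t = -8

t = -4 or t = -2 or t = -1

Rearrange: t³ + 7t² + 14t + 8 = 0.
Possible rational roots are divisors of 8. Testing t = -4 gives 0, so (t + 4) is a factor.
Divide: t³ + 7t² + 14t + 8 = (t + 4)(t² + 3t + 2).
Factor the quadratic: t = -1 or t = -2.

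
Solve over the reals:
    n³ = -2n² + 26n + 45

n = -5.3028 or n = -1.6972 or n = 5

Rearrange: n³ + 2n² - 26n - 45 = 0.
Possible rational roots are divisors of -45. Testing n = 5 gives 0, so (n - 5) is a factor.
Divide: n³ + 2n² - 26n - 45 = (n - 5)(n² + 7n + 9).
Apply the quadratic formula to n² + 7n + 9 = 0: n = (-7 ± √13)/2, i.e. n ≈ -1.6972 or n ≈ -5.3028.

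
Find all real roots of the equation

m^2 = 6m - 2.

m = 0.3542 or m = 5.6458

Rearrange to standard form: m^2 - 6m + 2 = 0.
Discriminant: (-6)^2 - 4*1*2 = 28.
Quadratic formula: m = (6 +/- sqrt(28)) / 2.
So m = sqrt(7) + 3 ~= 5.6458 or m = 3 - sqrt(7) ~= 0.3542.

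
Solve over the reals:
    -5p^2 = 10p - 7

p = -2.5492 or p = 0.5492

Rearrange to standard form: -5p^2 - 10p + 7 = 0.
Discriminant: (-10)^2 - 4*(-5)*7 = 240.
Quadratic formula: p = (10 +/- sqrt(240)) / (-10).
So p = -2*sqrt(15)/5 - 1 ~= -2.5492 or p = -1 + 2*sqrt(15)/5 ~= 0.5492.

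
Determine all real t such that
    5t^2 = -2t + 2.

t = -0.8633 or t = 0.4633

Rearrange to standard form: 5t^2 + 2t - 2 = 0.
Discriminant: (2)^2 - 4*5*(-2) = 44.
Quadratic formula: t = (-2 +/- sqrt(44)) / 10.
So t = -1/5 + sqrt(11)/5 ~= 0.4633 or t = -sqrt(11)/5 - 1/5 ~= -0.8633.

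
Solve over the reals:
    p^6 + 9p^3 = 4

Let u = p^3. The equation becomes u^2 + 9u - 4 = 0.
By the quadratic formula, u = -9/2 + sqrt(97)/2 or u = -sqrt(97)/2 - 9/2.
p^3 = -9/2 + sqrt(97)/2 gives p = (-9/2 + sqrt(97)/2)^(1/3) ~= 0.7515.
p^3 = -sqrt(97)/2 - 9/2 gives p = -(9/2 + sqrt(97)/2)^(1/3) ~= -2.1123.

p = -2.1123 or p = 0.7515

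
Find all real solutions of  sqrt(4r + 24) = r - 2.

r = 10

Square both sides: 4r + 24 = (r - 2)^2.
Expand and rearrange: r^2 - 8r - 20 = 0.
Solving gives r = 10 or r = -2.
Check each candidate in the original equation:
  r = 10: sqrt(64) = 8, while r - 2 = 8 — valid.
  r = -2: sqrt(16) = 4, while r - 2 = -4 — extraneous.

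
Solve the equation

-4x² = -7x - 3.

x = -0.3561 or x = 2.1061

Rearrange to standard form: -4x² + 7x + 3 = 0.
Discriminant: (7)² − 4·(-4)·3 = 97.
Quadratic formula: x = (-7 ± √97) / (-8).
So x = 7/8 - √(97)/8 ≈ -0.3561 or x = 7/8 + √(97)/8 ≈ 2.1061.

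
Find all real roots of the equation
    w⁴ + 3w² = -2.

Let u = w². The equation becomes u² + 3u + 2 = 0.
Factor: (u + 1)(u + 2) = 0, so u = -1 or u = -2.
w² = -1 < 0 has no real solution.
w² = -2 < 0 has no real solution.

No real solutions.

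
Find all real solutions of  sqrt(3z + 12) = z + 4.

Square both sides: 3z + 12 = (z + 4)^2.
Expand and rearrange: z^2 + 5z + 4 = 0.
Solving gives z = -1 or z = -4.
Check each candidate in the original equation:
  z = -1: sqrt(9) = 3, while z + 4 = 3 — valid.
  z = -4: sqrt(0) = 0, while z + 4 = 0 — valid.

z = -4 or z = -1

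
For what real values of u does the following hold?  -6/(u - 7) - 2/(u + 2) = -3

u = -1.4608 or u = 9.1275

Multiply both sides by (u - 7)(u + 2):
-6(u + 2) - 2(u - 7) = -3(u - 7)(u + 2).
Expand and collect terms: -3u^2 + 23u + 40 = 0.
By the quadratic formula, u = (-23 +/- sqrt(1009)) / -6, so u ~= -1.4608 or u ~= 9.1275.
Neither value makes a denominator zero (u != 7, u != -2), so both are valid.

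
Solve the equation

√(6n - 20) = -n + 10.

Square both sides: 6n - 20 = (-n + 10)².
Expand and rearrange: n² - 26n + 120 = 0.
Solving gives n = 20 or n = 6.
Check each candidate in the original equation:
  n = 20: √(100) = 10, while -n + 10 = -10 — extraneous.
  n = 6: √(16) = 4, while -n + 10 = 4 — valid.

n = 6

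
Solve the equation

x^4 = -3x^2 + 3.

x = -0.8895 or x = 0.8895

Let u = x^2. The equation becomes u^2 + 3u - 3 = 0.
By the quadratic formula, u = -3/2 + sqrt(21)/2 or u = -sqrt(21)/2 - 3/2.
x^2 = -3/2 + sqrt(21)/2 gives x = +/-sqrt(-3/2 + sqrt(21)/2) ~= +/-0.8895.
x^2 = -sqrt(21)/2 - 3/2 < 0 has no real solution.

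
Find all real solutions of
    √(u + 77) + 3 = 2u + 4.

Isolate the radical: √(u + 77) = 2u + 1.
Square both sides: u + 77 = (2u + 1)².
Expand and rearrange: 4u² + 3u - 76 = 0.
Solving gives u = 4 or u = -4.75.
Check each candidate in the original equation:
  u = 4: √(81) = 9, while 2u + 1 = 9 — valid.
  u = -4.75: √(72.25) = 8.5, while 2u + 1 = -8.5 — extraneous.

u = 4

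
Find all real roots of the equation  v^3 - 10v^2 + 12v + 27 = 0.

Possible rational roots are divisors of 27. Testing v = 3 gives 0, so (v - 3) is a factor.
Divide: v^3 - 10v^2 + 12v + 27 = (v - 3)(v^2 - 7v - 9).
Apply the quadratic formula to v^2 - 7v - 9 = 0: v = (7 +/- sqrt(85))/2, i.e. v ~= 8.1098 or v ~= -1.1098.

v = -1.1098 or v = 3 or v = 8.1098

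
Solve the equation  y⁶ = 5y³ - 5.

y = 1.1139 or y = 1.5352

Let u = y³. The equation becomes u² - 5u + 5 = 0.
By the quadratic formula, u = √(5)/2 + 5/2 or u = 5/2 - √(5)/2.
y³ = √(5)/2 + 5/2 gives y = ∛(√(5)/2 + 5/2) ≈ 1.5352.
y³ = 5/2 - √(5)/2 gives y = ∛(5/2 - √(5)/2) ≈ 1.1139.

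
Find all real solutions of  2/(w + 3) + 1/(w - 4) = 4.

w = -2.5185 or w = 4.2685

Multiply both sides by (w + 3)(w - 4):
2(w - 4) + (w + 3) = 4(w + 3)(w - 4).
Expand and collect terms: 4w² - 7w - 43 = 0.
By the quadratic formula, w = (7 ± √737) / 8, so w ≈ 4.2685 or w ≈ -2.5185.
Neither value makes a denominator zero (w ≠ -3, w ≠ 4), so both are valid.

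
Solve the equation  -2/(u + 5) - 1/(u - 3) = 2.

Multiply both sides by (u + 5)(u - 3):
-2(u - 3) - (u + 5) = 2(u + 5)(u - 3).
Expand and collect terms: 2u^2 + 7u - 31 = 0.
By the quadratic formula, u = (-7 +/- sqrt(297)) / 4, so u ~= 2.5584 or u ~= -6.0584.
Neither value makes a denominator zero (u != -5, u != 3), so both are valid.

u = -6.0584 or u = 2.5584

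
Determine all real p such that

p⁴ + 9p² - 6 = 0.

p = -0.7896 or p = 0.7896

Let u = p². The equation becomes u² + 9u - 6 = 0.
By the quadratic formula, u = -9/2 + √(105)/2 or u = -√(105)/2 - 9/2.
p² = -9/2 + √(105)/2 gives p = ±√(-9/2 + √(105)/2) ≈ ±0.7896.
p² = -√(105)/2 - 9/2 < 0 has no real solution.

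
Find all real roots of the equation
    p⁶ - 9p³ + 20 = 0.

p = 1.5874 or p = 1.71

Let u = p³. The equation becomes u² - 9u + 20 = 0.
Factor: (u - 4)(u - 5) = 0, so u = 4 or u = 5.
p³ = 4 gives p = ∛(4) ≈ 1.5874.
p³ = 5 gives p = ∛(5) ≈ 1.71.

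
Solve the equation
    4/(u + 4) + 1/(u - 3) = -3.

Multiply both sides by (u + 4)(u - 3):
4(u - 3) + (u + 4) = -3(u + 4)(u - 3).
Expand and collect terms: -3u² - 8u + 44 = 0.
By the quadratic formula, u = (8 ± √592) / -6, so u ≈ -5.3885 or u ≈ 2.7218.
Neither value makes a denominator zero (u ≠ -4, u ≠ 3), so both are valid.

u = -5.3885 or u = 2.7218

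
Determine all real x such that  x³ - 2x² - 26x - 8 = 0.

Possible rational roots are divisors of -8. Testing x = -4 gives 0, so (x + 4) is a factor.
Divide: x³ - 2x² - 26x - 8 = (x + 4)(x² - 6x - 2).
Apply the quadratic formula to x² - 6x - 2 = 0: x = (6 ± √44)/2, i.e. x ≈ 6.3166 or x ≈ -0.3166.

x = -4 or x = -0.3166 or x = 6.3166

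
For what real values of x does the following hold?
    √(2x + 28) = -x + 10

Square both sides: 2x + 28 = (-x + 10)².
Expand and rearrange: x² - 22x + 72 = 0.
Solving gives x = 18 or x = 4.
Check each candidate in the original equation:
  x = 18: √(64) = 8, while -x + 10 = -8 — extraneous.
  x = 4: √(36) = 6, while -x + 10 = 6 — valid.

x = 4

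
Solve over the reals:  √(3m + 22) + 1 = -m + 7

m = 1

Isolate the radical: √(3m + 22) = -m + 6.
Square both sides: 3m + 22 = (-m + 6)².
Expand and rearrange: m² - 15m + 14 = 0.
Solving gives m = 14 or m = 1.
Check each candidate in the original equation:
  m = 14: √(64) = 8, while -m + 6 = -8 — extraneous.
  m = 1: √(25) = 5, while -m + 6 = 5 — valid.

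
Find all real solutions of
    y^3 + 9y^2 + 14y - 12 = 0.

y = -6.6056 or y = -3 or y = 0.6056

Possible rational roots are divisors of -12. Testing y = -3 gives 0, so (y + 3) is a factor.
Divide: y^3 + 9y^2 + 14y - 12 = (y + 3)(y^2 + 6y - 4).
Apply the quadratic formula to y^2 + 6y - 4 = 0: y = (-6 +/- sqrt(52))/2, i.e. y ~= 0.6056 or y ~= -6.6056.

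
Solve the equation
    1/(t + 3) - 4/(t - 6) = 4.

Multiply both sides by (t + 3)(t - 6):
(t - 6) - 4(t + 3) = 4(t + 3)(t - 6).
Expand and collect terms: 4t² - 9t - 54 = 0.
By the quadratic formula, t = (9 ± √945) / 8, so t ≈ 4.9676 or t ≈ -2.7176.
Neither value makes a denominator zero (t ≠ -3, t ≠ 6), so both are valid.

t = -2.7176 or t = 4.9676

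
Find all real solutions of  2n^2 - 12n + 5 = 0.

n = 0.4505 or n = 5.5495

Discriminant: (-12)^2 - 4*2*5 = 104.
Quadratic formula: n = (12 +/- sqrt(104)) / 4.
So n = sqrt(26)/2 + 3 ~= 5.5495 or n = 3 - sqrt(26)/2 ~= 0.4505.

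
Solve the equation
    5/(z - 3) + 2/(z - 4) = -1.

Multiply both sides by (z - 3)(z - 4):
5(z - 4) + 2(z - 3) = -(z - 3)(z - 4).
Expand and collect terms: -z^2 + 14 = 0.
By the quadratic formula, z = (0 +/- sqrt(56)) / -2, so z ~= -3.7417 or z ~= 3.7417.
Neither value makes a denominator zero (z != 3, z != 4), so both are valid.

z = -3.7417 or z = 3.7417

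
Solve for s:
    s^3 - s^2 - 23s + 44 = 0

s = -5.1401 or s = 2.1401 or s = 4

Possible rational roots are divisors of 44. Testing s = 4 gives 0, so (s - 4) is a factor.
Divide: s^3 - s^2 - 23s + 44 = (s - 4)(s^2 + 3s - 11).
Apply the quadratic formula to s^2 + 3s - 11 = 0: s = (-3 +/- sqrt(53))/2, i.e. s ~= 2.1401 or s ~= -5.1401.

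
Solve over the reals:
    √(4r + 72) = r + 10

Square both sides: 4r + 72 = (r + 10)².
Expand and rearrange: r² + 16r + 28 = 0.
Solving gives r = -2 or r = -14.
Check each candidate in the original equation:
  r = -2: √(64) = 8, while r + 10 = 8 — valid.
  r = -14: √(16) = 4, while r + 10 = -4 — extraneous.

r = -2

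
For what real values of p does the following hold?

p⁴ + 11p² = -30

Let u = p². The equation becomes u² + 11u + 30 = 0.
Factor: (u + 6)(u + 5) = 0, so u = -6 or u = -5.
p² = -6 < 0 has no real solution.
p² = -5 < 0 has no real solution.

No real solutions.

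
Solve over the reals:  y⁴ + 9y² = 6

y = -0.7896 or y = 0.7896

Let u = y². The equation becomes u² + 9u - 6 = 0.
By the quadratic formula, u = -9/2 + √(105)/2 or u = -√(105)/2 - 9/2.
y² = -9/2 + √(105)/2 gives y = ±√(-9/2 + √(105)/2) ≈ ±0.7896.
y² = -√(105)/2 - 9/2 < 0 has no real solution.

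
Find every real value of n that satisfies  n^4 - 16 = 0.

n = -2 or n = 2

Let u = n^2. The equation becomes u^2 - 16 = 0.
Factor: (u - 4)(u + 4) = 0, so u = 4 or u = -4.
n^2 = 4 gives n = +/-2.
n^2 = -4 < 0 has no real solution.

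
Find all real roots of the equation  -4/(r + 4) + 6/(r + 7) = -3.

r = -8.5465 or r = -3.1202

Multiply both sides by (r + 4)(r + 7):
-4(r + 7) + 6(r + 4) = -3(r + 4)(r + 7).
Expand and collect terms: -3r^2 - 35r - 80 = 0.
By the quadratic formula, r = (35 +/- sqrt(265)) / -6, so r ~= -8.5465 or r ~= -3.1202.
Neither value makes a denominator zero (r != -4, r != -7), so both are valid.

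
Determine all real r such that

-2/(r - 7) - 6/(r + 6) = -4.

Multiply both sides by (r - 7)(r + 6):
-2(r + 6) - 6(r - 7) = -4(r - 7)(r + 6).
Expand and collect terms: -4r² + 12r + 138 = 0.
By the quadratic formula, r = (-12 ± √2352) / -8, so r ≈ -4.5622 or r ≈ 7.5622.
Neither value makes a denominator zero (r ≠ 7, r ≠ -6), so both are valid.

r = -4.5622 or r = 7.5622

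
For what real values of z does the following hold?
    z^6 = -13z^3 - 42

Let u = z^3. The equation becomes u^2 + 13u + 42 = 0.
Factor: (u + 6)(u + 7) = 0, so u = -6 or u = -7.
z^3 = -6 gives z = -(6)^(1/3) ~= -1.8171.
z^3 = -7 gives z = -(7)^(1/3) ~= -1.9129.

z = -1.9129 or z = -1.8171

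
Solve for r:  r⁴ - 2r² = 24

Let u = r². The equation becomes u² - 2u - 24 = 0.
Factor: (u - 6)(u + 4) = 0, so u = 6 or u = -4.
r² = 6 gives r = ±√(6) ≈ ±2.4495.
r² = -4 < 0 has no real solution.

r = -2.4495 or r = 2.4495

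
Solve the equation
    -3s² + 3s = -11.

s = -1.4791 or s = 2.4791

Rearrange to standard form: -3s² + 3s + 11 = 0.
Discriminant: (3)² − 4·(-3)·11 = 141.
Quadratic formula: s = (-3 ± √141) / (-6).
So s = 1/2 - √(141)/6 ≈ -1.4791 or s = 1/2 + √(141)/6 ≈ 2.4791.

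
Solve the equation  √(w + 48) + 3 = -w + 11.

w = 1

Isolate the radical: √(w + 48) = -w + 8.
Square both sides: w + 48 = (-w + 8)².
Expand and rearrange: w² - 17w + 16 = 0.
Solving gives w = 16 or w = 1.
Check each candidate in the original equation:
  w = 16: √(64) = 8, while -w + 8 = -8 — extraneous.
  w = 1: √(49) = 7, while -w + 8 = 7 — valid.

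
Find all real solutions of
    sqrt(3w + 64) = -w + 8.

w = 0

Square both sides: 3w + 64 = (-w + 8)^2.
Expand and rearrange: w^2 - 19w = 0.
Solving gives w = 19 or w = 0.
Check each candidate in the original equation:
  w = 19: sqrt(121) = 11, while -w + 8 = -11 — extraneous.
  w = 0: sqrt(64) = 8, while -w + 8 = 8 — valid.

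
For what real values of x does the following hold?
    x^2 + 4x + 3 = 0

x = -3 or x = -1

Factor: (x + 3)(x + 1) = 0.
So x = -3 or x = -1.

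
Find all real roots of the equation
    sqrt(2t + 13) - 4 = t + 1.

t = -2

Isolate the radical: sqrt(2t + 13) = t + 5.
Square both sides: 2t + 13 = (t + 5)^2.
Expand and rearrange: t^2 + 8t + 12 = 0.
Solving gives t = -2 or t = -6.
Check each candidate in the original equation:
  t = -2: sqrt(9) = 3, while t + 5 = 3 — valid.
  t = -6: sqrt(1) = 1, while t + 5 = -1 — extraneous.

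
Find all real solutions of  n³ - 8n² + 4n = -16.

n = -1.1231 or n = 2 or n = 7.1231

Rearrange: n³ - 8n² + 4n + 16 = 0.
Possible rational roots are divisors of 16. Testing n = 2 gives 0, so (n - 2) is a factor.
Divide: n³ - 8n² + 4n + 16 = (n - 2)(n² - 6n - 8).
Apply the quadratic formula to n² - 6n - 8 = 0: n = (6 ± √68)/2, i.e. n ≈ 7.1231 or n ≈ -1.1231.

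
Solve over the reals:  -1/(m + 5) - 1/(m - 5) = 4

Multiply both sides by (m + 5)(m - 5):
-(m - 5) - (m + 5) = 4(m + 5)(m - 5).
Expand and collect terms: 4m^2 + 2m - 100 = 0.
By the quadratic formula, m = (-2 +/- sqrt(1604)) / 8, so m ~= 4.7562 or m ~= -5.2562.
Neither value makes a denominator zero (m != -5, m != 5), so both are valid.

m = -5.2562 or m = 4.7562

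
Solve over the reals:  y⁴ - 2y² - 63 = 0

y = -3 or y = 3

Let u = y². The equation becomes u² - 2u - 63 = 0.
Factor: (u + 7)(u - 9) = 0, so u = -7 or u = 9.
y² = -7 < 0 has no real solution.
y² = 9 gives y = ±3.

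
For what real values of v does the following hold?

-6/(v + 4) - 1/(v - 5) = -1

v = 0.8377 or v = 7.1623

Multiply both sides by (v + 4)(v - 5):
-6(v - 5) - (v + 4) = -(v + 4)(v - 5).
Expand and collect terms: -v² + 8v - 6 = 0.
By the quadratic formula, v = (-8 ± √40) / -2, so v ≈ 0.8377 or v ≈ 7.1623.
Neither value makes a denominator zero (v ≠ -4, v ≠ 5), so both are valid.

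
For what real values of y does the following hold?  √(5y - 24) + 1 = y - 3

Isolate the radical: √(5y - 24) = y - 4.
Square both sides: 5y - 24 = (y - 4)².
Expand and rearrange: y² - 13y + 40 = 0.
Solving gives y = 8 or y = 5.
Check each candidate in the original equation:
  y = 8: √(16) = 4, while y - 4 = 4 — valid.
  y = 5: √(1) = 1, while y - 4 = 1 — valid.

y = 5 or y = 8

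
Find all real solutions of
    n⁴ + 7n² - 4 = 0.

Let u = n². The equation becomes u² + 7u - 4 = 0.
By the quadratic formula, u = -7/2 + √(65)/2 or u = -√(65)/2 - 7/2.
n² = -7/2 + √(65)/2 gives n = ±√(-7/2 + √(65)/2) ≈ ±0.7288.
n² = -√(65)/2 - 7/2 < 0 has no real solution.

n = -0.7288 or n = 0.7288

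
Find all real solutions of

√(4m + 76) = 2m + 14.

Square both sides: 4m + 76 = (2m + 14)².
Expand and rearrange: 4m² + 52m + 120 = 0.
Solving gives m = -3 or m = -10.
Check each candidate in the original equation:
  m = -3: √(64) = 8, while 2m + 14 = 8 — valid.
  m = -10: √(36) = 6, while 2m + 14 = -6 — extraneous.

m = -3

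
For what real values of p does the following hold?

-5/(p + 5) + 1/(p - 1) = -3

Multiply both sides by (p + 5)(p - 1):
-5(p - 1) + (p + 5) = -3(p + 5)(p - 1).
Expand and collect terms: -3p² - 8p + 5 = 0.
By the quadratic formula, p = (8 ± √124) / -6, so p ≈ -3.1893 or p ≈ 0.5226.
Neither value makes a denominator zero (p ≠ -5, p ≠ 1), so both are valid.

p = -3.1893 or p = 0.5226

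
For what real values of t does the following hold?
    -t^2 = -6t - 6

t = -0.873 or t = 6.873

Rearrange to standard form: -t^2 + 6t + 6 = 0.
Discriminant: (6)^2 - 4*(-1)*6 = 60.
Quadratic formula: t = (-6 +/- sqrt(60)) / (-2).
So t = 3 - sqrt(15) ~= -0.873 or t = 3 + sqrt(15) ~= 6.873.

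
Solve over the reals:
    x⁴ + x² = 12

Let u = x². The equation becomes u² + u - 12 = 0.
Factor: (u + 4)(u - 3) = 0, so u = -4 or u = 3.
x² = -4 < 0 has no real solution.
x² = 3 gives x = ±√(3) ≈ ±1.7321.

x = -1.7321 or x = 1.7321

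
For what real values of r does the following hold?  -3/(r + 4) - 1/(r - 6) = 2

Multiply both sides by (r + 4)(r - 6):
-3(r - 6) - (r + 4) = 2(r + 4)(r - 6).
Expand and collect terms: 2r^2 - 62 = 0.
By the quadratic formula, r = (0 +/- sqrt(496)) / 4, so r ~= 5.5678 or r ~= -5.5678.
Neither value makes a denominator zero (r != -4, r != 6), so both are valid.

r = -5.5678 or r = 5.5678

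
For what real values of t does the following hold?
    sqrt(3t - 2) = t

t = 1 or t = 2

Square both sides: 3t - 2 = (t)^2.
Expand and rearrange: t^2 - 3t + 2 = 0.
Solving gives t = 2 or t = 1.
Check each candidate in the original equation:
  t = 2: sqrt(4) = 2, while t = 2 — valid.
  t = 1: sqrt(1) = 1, while t = 1 — valid.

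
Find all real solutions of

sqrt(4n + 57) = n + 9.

n = -2

Square both sides: 4n + 57 = (n + 9)^2.
Expand and rearrange: n^2 + 14n + 24 = 0.
Solving gives n = -2 or n = -12.
Check each candidate in the original equation:
  n = -2: sqrt(49) = 7, while n + 9 = 7 — valid.
  n = -12: sqrt(9) = 3, while n + 9 = -3 — extraneous.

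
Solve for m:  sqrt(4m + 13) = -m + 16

m = 9

Square both sides: 4m + 13 = (-m + 16)^2.
Expand and rearrange: m^2 - 36m + 243 = 0.
Solving gives m = 27 or m = 9.
Check each candidate in the original equation:
  m = 27: sqrt(121) = 11, while -m + 16 = -11 — extraneous.
  m = 9: sqrt(49) = 7, while -m + 16 = 7 — valid.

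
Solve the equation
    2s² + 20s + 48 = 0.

s = -6 or s = -4

Factor: 2(s + 4)(s + 6) = 0.
So s = -4 or s = -6.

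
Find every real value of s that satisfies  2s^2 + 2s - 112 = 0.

Factor: 2(s + 8)(s - 7) = 0.
So s = -8 or s = 7.

s = -8 or s = 7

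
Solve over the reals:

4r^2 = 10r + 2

Rearrange to standard form: 4r^2 - 10r - 2 = 0.
Discriminant: (-10)^2 - 4*4*(-2) = 132.
Quadratic formula: r = (10 +/- sqrt(132)) / 8.
So r = 5/4 + sqrt(33)/4 ~= 2.6861 or r = 5/4 - sqrt(33)/4 ~= -0.1861.

r = -0.1861 or r = 2.6861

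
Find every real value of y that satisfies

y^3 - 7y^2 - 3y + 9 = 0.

y = -1.2426 or y = 1 or y = 7.2426

Possible rational roots are divisors of 9. Testing y = 1 gives 0, so (y - 1) is a factor.
Divide: y^3 - 7y^2 - 3y + 9 = (y - 1)(y^2 - 6y - 9).
Apply the quadratic formula to y^2 - 6y - 9 = 0: y = (6 +/- sqrt(72))/2, i.e. y ~= 7.2426 or y ~= -1.2426.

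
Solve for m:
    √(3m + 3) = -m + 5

m = 2

Square both sides: 3m + 3 = (-m + 5)².
Expand and rearrange: m² - 13m + 22 = 0.
Solving gives m = 11 or m = 2.
Check each candidate in the original equation:
  m = 11: √(36) = 6, while -m + 5 = -6 — extraneous.
  m = 2: √(9) = 3, while -m + 5 = 3 — valid.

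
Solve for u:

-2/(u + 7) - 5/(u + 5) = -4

u = -6.7111 or u = -3.5389

Multiply both sides by (u + 7)(u + 5):
-2(u + 5) - 5(u + 7) = -4(u + 7)(u + 5).
Expand and collect terms: -4u² - 41u - 95 = 0.
By the quadratic formula, u = (41 ± √161) / -8, so u ≈ -6.7111 or u ≈ -3.5389.
Neither value makes a denominator zero (u ≠ -7, u ≠ -5), so both are valid.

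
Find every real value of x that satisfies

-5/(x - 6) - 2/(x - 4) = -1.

x = 4.4689 or x = 12.5311

Multiply both sides by (x - 6)(x - 4):
-5(x - 4) - 2(x - 6) = -(x - 6)(x - 4).
Expand and collect terms: -x² + 17x - 56 = 0.
By the quadratic formula, x = (-17 ± √65) / -2, so x ≈ 4.4689 or x ≈ 12.5311.
Neither value makes a denominator zero (x ≠ 6, x ≠ 4), so both are valid.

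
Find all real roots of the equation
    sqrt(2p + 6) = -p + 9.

Square both sides: 2p + 6 = (-p + 9)^2.
Expand and rearrange: p^2 - 20p + 75 = 0.
Solving gives p = 15 or p = 5.
Check each candidate in the original equation:
  p = 15: sqrt(36) = 6, while -p + 9 = -6 — extraneous.
  p = 5: sqrt(16) = 4, while -p + 9 = 4 — valid.

p = 5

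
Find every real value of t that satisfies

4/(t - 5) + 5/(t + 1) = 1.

t = 1.3765 or t = 11.6235

Multiply both sides by (t - 5)(t + 1):
4(t + 1) + 5(t - 5) = (t - 5)(t + 1).
Expand and collect terms: t^2 - 13t + 16 = 0.
By the quadratic formula, t = (13 +/- sqrt(105)) / 2, so t ~= 11.6235 or t ~= 1.3765.
Neither value makes a denominator zero (t != 5, t != -1), so both are valid.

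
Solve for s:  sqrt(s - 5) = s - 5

s = 5 or s = 6

Square both sides: s - 5 = (s - 5)^2.
Expand and rearrange: s^2 - 11s + 30 = 0.
Solving gives s = 6 or s = 5.
Check each candidate in the original equation:
  s = 6: sqrt(1) = 1, while s - 5 = 1 — valid.
  s = 5: sqrt(0) = 0, while s - 5 = 0 — valid.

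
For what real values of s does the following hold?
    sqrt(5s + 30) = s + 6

s = -6 or s = -1

Square both sides: 5s + 30 = (s + 6)^2.
Expand and rearrange: s^2 + 7s + 6 = 0.
Solving gives s = -1 or s = -6.
Check each candidate in the original equation:
  s = -1: sqrt(25) = 5, while s + 6 = 5 — valid.
  s = -6: sqrt(0) = 0, while s + 6 = 0 — valid.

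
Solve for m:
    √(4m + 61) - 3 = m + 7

m = -3

Isolate the radical: √(4m + 61) = m + 10.
Square both sides: 4m + 61 = (m + 10)².
Expand and rearrange: m² + 16m + 39 = 0.
Solving gives m = -3 or m = -13.
Check each candidate in the original equation:
  m = -3: √(49) = 7, while m + 10 = 7 — valid.
  m = -13: √(9) = 3, while m + 10 = -3 — extraneous.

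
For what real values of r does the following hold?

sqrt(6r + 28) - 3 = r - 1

r = 6

Isolate the radical: sqrt(6r + 28) = r + 2.
Square both sides: 6r + 28 = (r + 2)^2.
Expand and rearrange: r^2 - 2r - 24 = 0.
Solving gives r = 6 or r = -4.
Check each candidate in the original equation:
  r = 6: sqrt(64) = 8, while r + 2 = 8 — valid.
  r = -4: sqrt(4) = 2, while r + 2 = -2 — extraneous.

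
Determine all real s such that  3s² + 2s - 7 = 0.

s = -1.8968 or s = 1.2301

Discriminant: (2)² − 4·3·(-7) = 88.
Quadratic formula: s = (-2 ± √88) / 6.
So s = -1/3 + √(22)/3 ≈ 1.2301 or s = -√(22)/3 - 1/3 ≈ -1.8968.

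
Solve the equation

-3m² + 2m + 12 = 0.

m = -1.6943 or m = 2.3609

Discriminant: (2)² − 4·(-3)·12 = 148.
Quadratic formula: m = (-2 ± √148) / (-6).
So m = 1/3 - √(37)/3 ≈ -1.6943 or m = 1/3 + √(37)/3 ≈ 2.3609.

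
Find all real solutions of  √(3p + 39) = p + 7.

p = -1

Square both sides: 3p + 39 = (p + 7)².
Expand and rearrange: p² + 11p + 10 = 0.
Solving gives p = -1 or p = -10.
Check each candidate in the original equation:
  p = -1: √(36) = 6, while p + 7 = 6 — valid.
  p = -10: √(9) = 3, while p + 7 = -3 — extraneous.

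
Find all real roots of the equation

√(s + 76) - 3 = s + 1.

Isolate the radical: √(s + 76) = s + 4.
Square both sides: s + 76 = (s + 4)².
Expand and rearrange: s² + 7s - 60 = 0.
Solving gives s = 5 or s = -12.
Check each candidate in the original equation:
  s = 5: √(81) = 9, while s + 4 = 9 — valid.
  s = -12: √(64) = 8, while s + 4 = -8 — extraneous.

s = 5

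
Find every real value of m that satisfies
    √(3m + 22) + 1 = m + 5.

Isolate the radical: √(3m + 22) = m + 4.
Square both sides: 3m + 22 = (m + 4)².
Expand and rearrange: m² + 5m - 6 = 0.
Solving gives m = 1 or m = -6.
Check each candidate in the original equation:
  m = 1: √(25) = 5, while m + 4 = 5 — valid.
  m = -6: √(4) = 2, while m + 4 = -2 — extraneous.

m = 1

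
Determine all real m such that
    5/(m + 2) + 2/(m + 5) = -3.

Multiply both sides by (m + 2)(m + 5):
5(m + 5) + 2(m + 2) = -3(m + 2)(m + 5).
Expand and collect terms: -3m² - 28m - 59 = 0.
By the quadratic formula, m = (28 ± √76) / -6, so m ≈ -6.1196 or m ≈ -3.2137.
Neither value makes a denominator zero (m ≠ -2, m ≠ -5), so both are valid.

m = -6.1196 or m = -3.2137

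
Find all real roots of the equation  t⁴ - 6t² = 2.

Let u = t². The equation becomes u² - 6u - 2 = 0.
By the quadratic formula, u = 3 + √(11) or u = 3 - √(11).
t² = 3 + √(11) gives t = ±√(3 + √(11)) ≈ ±2.5133.
t² = 3 - √(11) < 0 has no real solution.

t = -2.5133 or t = 2.5133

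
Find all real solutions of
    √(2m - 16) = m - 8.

m = 8 or m = 10

Square both sides: 2m - 16 = (m - 8)².
Expand and rearrange: m² - 18m + 80 = 0.
Solving gives m = 10 or m = 8.
Check each candidate in the original equation:
  m = 10: √(4) = 2, while m - 8 = 2 — valid.
  m = 8: √(0) = 0, while m - 8 = 0 — valid.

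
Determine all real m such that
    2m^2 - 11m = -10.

Rearrange to standard form: 2m^2 - 11m + 10 = 0.
Discriminant: (-11)^2 - 4*2*10 = 41.
Quadratic formula: m = (11 +/- sqrt(41)) / 4.
So m = sqrt(41)/4 + 11/4 ~= 4.3508 or m = 11/4 - sqrt(41)/4 ~= 1.1492.

m = 1.1492 or m = 4.3508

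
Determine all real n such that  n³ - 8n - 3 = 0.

n = -2.618 or n = -0.382 or n = 3

Possible rational roots are divisors of -3. Testing n = 3 gives 0, so (n - 3) is a factor.
Divide: n³ - 8n - 3 = (n - 3)(n² + 3n + 1).
Apply the quadratic formula to n² + 3n + 1 = 0: n = (-3 ± √5)/2, i.e. n ≈ -0.382 or n ≈ -2.618.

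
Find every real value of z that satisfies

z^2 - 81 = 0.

z = -9 or z = 9

Factor: (z + 9)(z - 9) = 0.
So z = -9 or z = 9.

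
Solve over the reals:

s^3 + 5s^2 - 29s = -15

s = -8.5826 or s = 0.5826 or s = 3

Rearrange: s^3 + 5s^2 - 29s + 15 = 0.
Possible rational roots are divisors of 15. Testing s = 3 gives 0, so (s - 3) is a factor.
Divide: s^3 + 5s^2 - 29s + 15 = (s - 3)(s^2 + 8s - 5).
Apply the quadratic formula to s^2 + 8s - 5 = 0: s = (-8 +/- sqrt(84))/2, i.e. s ~= 0.5826 or s ~= -8.5826.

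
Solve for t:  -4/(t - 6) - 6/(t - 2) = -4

Multiply both sides by (t - 6)(t - 2):
-4(t - 2) - 6(t - 6) = -4(t - 6)(t - 2).
Expand and collect terms: -4t^2 + 42t - 92 = 0.
By the quadratic formula, t = (-42 +/- sqrt(292)) / -8, so t ~= 3.114 or t ~= 7.386.
Neither value makes a denominator zero (t != 6, t != 2), so both are valid.

t = 3.114 or t = 7.386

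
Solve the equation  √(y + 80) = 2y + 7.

y = 1

Square both sides: y + 80 = (2y + 7)².
Expand and rearrange: 4y² + 27y - 31 = 0.
Solving gives y = 1 or y = -7.75.
Check each candidate in the original equation:
  y = 1: √(81) = 9, while 2y + 7 = 9 — valid.
  y = -7.75: √(72.25) = 8.5, while 2y + 7 = -8.5 — extraneous.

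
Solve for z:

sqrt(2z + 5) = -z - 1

Square both sides: 2z + 5 = (-z - 1)^2.
Expand and rearrange: z^2 - 4 = 0.
Solving gives z = 2 or z = -2.
Check each candidate in the original equation:
  z = 2: sqrt(9) = 3, while -z - 1 = -3 — extraneous.
  z = -2: sqrt(1) = 1, while -z - 1 = 1 — valid.

z = -2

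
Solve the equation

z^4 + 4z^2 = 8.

Let u = z^2. The equation becomes u^2 + 4u - 8 = 0.
By the quadratic formula, u = -2 + 2*sqrt(3) or u = -2*sqrt(3) - 2.
z^2 = -2 + 2*sqrt(3) gives z = +/-sqrt(-2 + 2*sqrt(3)) ~= +/-1.21.
z^2 = -2*sqrt(3) - 2 < 0 has no real solution.

z = -1.21 or z = 1.21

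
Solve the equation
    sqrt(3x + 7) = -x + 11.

x = 6

Square both sides: 3x + 7 = (-x + 11)^2.
Expand and rearrange: x^2 - 25x + 114 = 0.
Solving gives x = 19 or x = 6.
Check each candidate in the original equation:
  x = 19: sqrt(64) = 8, while -x + 11 = -8 — extraneous.
  x = 6: sqrt(25) = 5, while -x + 11 = 5 — valid.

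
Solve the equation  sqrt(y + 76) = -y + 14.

y = 5

Square both sides: y + 76 = (-y + 14)^2.
Expand and rearrange: y^2 - 29y + 120 = 0.
Solving gives y = 24 or y = 5.
Check each candidate in the original equation:
  y = 24: sqrt(100) = 10, while -y + 14 = -10 — extraneous.
  y = 5: sqrt(81) = 9, while -y + 14 = 9 — valid.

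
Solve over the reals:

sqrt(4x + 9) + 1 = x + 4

Isolate the radical: sqrt(4x + 9) = x + 3.
Square both sides: 4x + 9 = (x + 3)^2.
Expand and rearrange: x^2 + 2x = 0.
Solving gives x = 0 or x = -2.
Check each candidate in the original equation:
  x = 0: sqrt(9) = 3, while x + 3 = 3 — valid.
  x = -2: sqrt(1) = 1, while x + 3 = 1 — valid.

x = -2 or x = 0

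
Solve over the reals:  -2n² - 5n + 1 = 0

n = -2.6861 or n = 0.1861

Discriminant: (-5)² − 4·(-2)·1 = 33.
Quadratic formula: n = (5 ± √33) / (-4).
So n = -√(33)/4 - 5/4 ≈ -2.6861 or n = -5/4 + √(33)/4 ≈ 0.1861.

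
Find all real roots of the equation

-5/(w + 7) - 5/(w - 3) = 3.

w = -8.9371 or w = 1.6038

Multiply both sides by (w + 7)(w - 3):
-5(w - 3) - 5(w + 7) = 3(w + 7)(w - 3).
Expand and collect terms: 3w^2 + 22w - 43 = 0.
By the quadratic formula, w = (-22 +/- sqrt(1000)) / 6, so w ~= 1.6038 or w ~= -8.9371.
Neither value makes a denominator zero (w != -7, w != 3), so both are valid.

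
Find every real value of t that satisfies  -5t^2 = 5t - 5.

t = -1.618 or t = 0.618

Rearrange to standard form: -5t^2 - 5t + 5 = 0.
Discriminant: (-5)^2 - 4*(-5)*5 = 125.
Quadratic formula: t = (5 +/- sqrt(125)) / (-10).
So t = -sqrt(5)/2 - 1/2 ~= -1.618 or t = -1/2 + sqrt(5)/2 ~= 0.618.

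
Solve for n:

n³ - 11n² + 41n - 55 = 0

Possible rational roots are divisors of -55. Testing n = 5 gives 0, so (n - 5) is a factor.
Divide: n³ - 11n² + 41n - 55 = (n - 5)(n² - 6n + 11).
The quadratic n² - 6n + 11 has discriminant -8 < 0, so no further real roots.

n = 5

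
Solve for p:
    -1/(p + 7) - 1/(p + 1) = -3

p = -6.6851 or p = -0.6482

Multiply both sides by (p + 7)(p + 1):
-(p + 1) - (p + 7) = -3(p + 7)(p + 1).
Expand and collect terms: -3p^2 - 22p - 13 = 0.
By the quadratic formula, p = (22 +/- sqrt(328)) / -6, so p ~= -6.6851 or p ~= -0.6482.
Neither value makes a denominator zero (p != -7, p != -1), so both are valid.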